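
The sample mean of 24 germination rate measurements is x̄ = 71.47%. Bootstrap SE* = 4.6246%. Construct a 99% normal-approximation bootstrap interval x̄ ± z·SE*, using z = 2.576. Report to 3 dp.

(59.557, 83.383)

Margin = 2.576 × 4.6246 = 11.9130
Interval: 71.47 ± 11.9130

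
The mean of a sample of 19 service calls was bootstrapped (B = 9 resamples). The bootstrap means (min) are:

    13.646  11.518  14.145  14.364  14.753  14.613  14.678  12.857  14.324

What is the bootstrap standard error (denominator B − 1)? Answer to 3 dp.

SE* = 1.068

Bootstrap SE is the standard deviation of the 9 replicate means.
Mean of replicates: (13.646 + 11.518 + 14.145 + 14.364 + 14.753 + 14.613 + 14.678 + 12.857 + 14.324) / 9 = 124.8980 / 9 = 13.8776
Sum of squared deviations: (−0.2316)² + (−2.3596)² + (+0.2674)² + (+0.4864)² + (+0.8754)² + (+0.7354)² + (+0.8004)² + (−1.0206)² + (+0.4464)² = 9.1181
Variance = 9.1181 / 8 = 1.1398
SE* = √1.1398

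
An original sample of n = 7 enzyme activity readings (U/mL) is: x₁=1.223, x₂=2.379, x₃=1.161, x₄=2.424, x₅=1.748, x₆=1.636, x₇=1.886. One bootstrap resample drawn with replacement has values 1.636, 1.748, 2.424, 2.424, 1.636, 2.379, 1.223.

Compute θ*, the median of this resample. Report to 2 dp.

Sorted: 1.223, 1.636, 1.636, 1.748, 2.379, 2.424, 2.424
Median = middle value = 1.75

θ* = 1.75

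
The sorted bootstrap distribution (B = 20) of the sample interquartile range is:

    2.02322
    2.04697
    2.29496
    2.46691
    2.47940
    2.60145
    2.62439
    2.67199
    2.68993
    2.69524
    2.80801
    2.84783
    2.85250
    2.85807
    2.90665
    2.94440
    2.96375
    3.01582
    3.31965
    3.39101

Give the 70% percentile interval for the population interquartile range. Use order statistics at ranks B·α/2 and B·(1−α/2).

α = 0.30; lower rank = 20 × 0.150 = 3; upper rank = 20 × 0.850 = 17.
The 3rd smallest replicate is 2.29496; the 17th is 2.96375.

(2.29496, 2.96375)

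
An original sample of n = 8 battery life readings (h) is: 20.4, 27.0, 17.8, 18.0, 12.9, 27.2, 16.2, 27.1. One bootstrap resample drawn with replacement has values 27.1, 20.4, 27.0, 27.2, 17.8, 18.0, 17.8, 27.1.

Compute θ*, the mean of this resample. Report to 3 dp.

θ* = 22.800

Mean = (27.1 + 20.4 + 27.0 + 27.2 + 17.8 + 18.0 + 17.8 + 27.1) / 8 = 182.40 / 8 = 22.800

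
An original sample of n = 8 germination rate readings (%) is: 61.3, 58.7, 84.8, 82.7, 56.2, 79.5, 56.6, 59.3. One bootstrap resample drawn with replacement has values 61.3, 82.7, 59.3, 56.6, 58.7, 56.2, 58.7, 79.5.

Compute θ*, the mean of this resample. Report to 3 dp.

θ* = 64.125

Mean = (61.3 + 82.7 + 59.3 + 56.6 + 58.7 + 56.2 + 58.7 + 79.5) / 8 = 513.00 / 8 = 64.125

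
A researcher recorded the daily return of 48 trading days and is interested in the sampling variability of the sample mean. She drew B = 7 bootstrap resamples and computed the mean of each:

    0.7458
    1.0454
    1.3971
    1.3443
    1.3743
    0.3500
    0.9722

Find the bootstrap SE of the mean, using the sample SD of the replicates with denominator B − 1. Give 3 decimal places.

SE* = 0.387

Bootstrap SE is the standard deviation of the 7 replicate means.
Mean of replicates: (0.7458 + 1.0454 + 1.3971 + 1.3443 + 1.3743 + 0.3500 + 0.9722) / 7 = 7.22910 / 7 = 1.03273
Sum of squared deviations: (−0.28693)² + (+0.01267)² + (+0.36437)² + (+0.31157)² + (+0.34157)² + (−0.68273)² + (−0.06053)² = 0.89878
Variance = 0.89878 / 6 = 0.14980
SE* = √0.14980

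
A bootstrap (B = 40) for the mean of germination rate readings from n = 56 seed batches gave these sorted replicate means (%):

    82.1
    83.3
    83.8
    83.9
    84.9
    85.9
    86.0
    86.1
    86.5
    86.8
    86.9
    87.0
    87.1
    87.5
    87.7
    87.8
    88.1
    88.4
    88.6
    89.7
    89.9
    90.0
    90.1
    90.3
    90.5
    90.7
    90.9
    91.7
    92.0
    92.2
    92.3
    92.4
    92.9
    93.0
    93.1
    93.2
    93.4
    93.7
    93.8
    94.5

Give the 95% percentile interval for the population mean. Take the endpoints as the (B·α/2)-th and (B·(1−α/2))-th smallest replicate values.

(82.1, 93.8)

α = 0.05; lower rank = 40 × 0.025 = 1; upper rank = 40 × 0.975 = 39.
The 1st smallest replicate is 82.1; the 39th is 93.8.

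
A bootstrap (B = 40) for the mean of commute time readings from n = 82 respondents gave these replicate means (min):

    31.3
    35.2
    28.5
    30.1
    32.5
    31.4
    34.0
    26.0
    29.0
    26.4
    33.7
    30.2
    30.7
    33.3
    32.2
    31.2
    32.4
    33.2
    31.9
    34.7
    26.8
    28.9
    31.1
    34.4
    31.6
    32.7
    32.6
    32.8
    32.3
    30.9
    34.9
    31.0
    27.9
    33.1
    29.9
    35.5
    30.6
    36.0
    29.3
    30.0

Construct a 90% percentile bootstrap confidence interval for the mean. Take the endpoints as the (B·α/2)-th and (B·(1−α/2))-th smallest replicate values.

Sorted replicates: 26.0, 26.4, 26.8, 27.9, 28.5, 28.9, 29.0, 29.3, 29.9, 30.0, 30.1, 30.2, 30.6, 30.7, 30.9, 31.0, 31.1, 31.2, 31.3, 31.4, 31.6, 31.9, 32.2, 32.3, 32.4, 32.5, 32.6, 32.7, 32.8, 33.1, 33.2, 33.3, 33.7, 34.0, 34.4, 34.7, 34.9, 35.2, 35.5, 36.0
α = 0.10; lower rank = 40 × 0.050 = 2; upper rank = 40 × 0.950 = 38.
The 2nd smallest replicate is 26.4; the 38th is 35.2.

(26.4, 35.2)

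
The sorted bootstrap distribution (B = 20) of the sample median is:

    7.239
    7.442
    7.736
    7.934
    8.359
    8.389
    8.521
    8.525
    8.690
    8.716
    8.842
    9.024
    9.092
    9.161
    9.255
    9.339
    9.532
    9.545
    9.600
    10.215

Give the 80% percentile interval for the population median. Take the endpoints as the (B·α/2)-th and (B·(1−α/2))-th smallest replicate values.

α = 0.20; lower rank = 20 × 0.100 = 2; upper rank = 20 × 0.900 = 18.
The 2nd smallest replicate is 7.442; the 18th is 9.545.

(7.442, 9.545)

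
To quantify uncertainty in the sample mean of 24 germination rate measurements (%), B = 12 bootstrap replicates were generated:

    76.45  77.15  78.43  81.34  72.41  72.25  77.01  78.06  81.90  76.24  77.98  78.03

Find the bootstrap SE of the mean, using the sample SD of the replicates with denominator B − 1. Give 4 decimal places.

Bootstrap SE is the standard deviation of the 12 replicate means.
Mean of replicates: (76.45 + 77.15 + 78.43 + 81.34 + 72.41 + 72.25 + 77.01 + 78.06 + 81.90 + 76.24 + 77.98 + 78.03) / 12 = 927.25000 / 12 = 77.27083
Sum of squared deviations: (−0.82083)² + (−0.12083)² + (+1.15917)² + (+4.06917)² + (−4.86083)² + (−5.02083)² + (−0.26083)² + (+0.78917)² + (+4.62917)² + (−1.03083)² + (+0.70917)² + (+0.75917)² = 91.68849
Variance = 91.68849 / 11 = 8.33532
SE* = √8.33532

SE* = 2.8871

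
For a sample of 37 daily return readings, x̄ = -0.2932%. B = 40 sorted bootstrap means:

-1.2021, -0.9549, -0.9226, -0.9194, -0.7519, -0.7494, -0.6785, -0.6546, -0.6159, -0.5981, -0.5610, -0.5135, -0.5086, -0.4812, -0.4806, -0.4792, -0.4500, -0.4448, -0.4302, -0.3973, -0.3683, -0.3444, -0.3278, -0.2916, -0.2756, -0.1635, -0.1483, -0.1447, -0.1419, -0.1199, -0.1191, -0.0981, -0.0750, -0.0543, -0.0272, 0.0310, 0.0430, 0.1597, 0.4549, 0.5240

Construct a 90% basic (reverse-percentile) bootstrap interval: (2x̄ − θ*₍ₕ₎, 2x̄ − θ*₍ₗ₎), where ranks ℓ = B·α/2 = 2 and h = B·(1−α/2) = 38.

(-0.7461, 0.3685)

Percentile endpoints at ranks 2 and 38: θ*₍2₎ = -0.9549, θ*₍38₎ = 0.1597.
Basic interval reflects these around x̄:
  lower = 2 × -0.2932 − 0.1597 = -0.7461
  upper = 2 × -0.2932 − -0.9549 = 0.3685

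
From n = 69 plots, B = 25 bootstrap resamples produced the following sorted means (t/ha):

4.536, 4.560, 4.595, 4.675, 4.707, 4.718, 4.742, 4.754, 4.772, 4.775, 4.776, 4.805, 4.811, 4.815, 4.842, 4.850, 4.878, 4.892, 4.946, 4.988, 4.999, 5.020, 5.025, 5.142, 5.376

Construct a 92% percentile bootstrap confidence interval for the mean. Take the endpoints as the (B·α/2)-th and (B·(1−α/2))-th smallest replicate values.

α = 0.08; lower rank = 25 × 0.040 = 1; upper rank = 25 × 0.960 = 24.
The 1st smallest replicate is 4.536; the 24th is 5.142.

(4.536, 5.142)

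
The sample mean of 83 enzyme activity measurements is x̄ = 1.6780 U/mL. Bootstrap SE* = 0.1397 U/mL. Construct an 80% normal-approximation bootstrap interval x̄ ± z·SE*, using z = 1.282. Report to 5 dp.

Margin = 1.282 × 0.1397 = 0.179095
Interval: 1.6780 ± 0.179095

(1.49890, 1.85710)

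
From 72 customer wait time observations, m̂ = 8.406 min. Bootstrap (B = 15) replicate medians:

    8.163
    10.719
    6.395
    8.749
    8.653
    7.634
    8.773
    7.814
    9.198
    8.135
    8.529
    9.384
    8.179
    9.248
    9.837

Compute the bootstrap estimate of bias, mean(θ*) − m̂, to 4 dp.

bias = +0.2213

mean(θ*) = (8.163 + 10.719 + 6.395 + 8.749 + 8.653 + 7.634 + 8.773 + 7.814 + 9.198 + 8.135 + 8.529 + 9.384 + 8.179 + 9.248 + 9.837) / 15 = 8.62733
bias = 8.62733 − 8.406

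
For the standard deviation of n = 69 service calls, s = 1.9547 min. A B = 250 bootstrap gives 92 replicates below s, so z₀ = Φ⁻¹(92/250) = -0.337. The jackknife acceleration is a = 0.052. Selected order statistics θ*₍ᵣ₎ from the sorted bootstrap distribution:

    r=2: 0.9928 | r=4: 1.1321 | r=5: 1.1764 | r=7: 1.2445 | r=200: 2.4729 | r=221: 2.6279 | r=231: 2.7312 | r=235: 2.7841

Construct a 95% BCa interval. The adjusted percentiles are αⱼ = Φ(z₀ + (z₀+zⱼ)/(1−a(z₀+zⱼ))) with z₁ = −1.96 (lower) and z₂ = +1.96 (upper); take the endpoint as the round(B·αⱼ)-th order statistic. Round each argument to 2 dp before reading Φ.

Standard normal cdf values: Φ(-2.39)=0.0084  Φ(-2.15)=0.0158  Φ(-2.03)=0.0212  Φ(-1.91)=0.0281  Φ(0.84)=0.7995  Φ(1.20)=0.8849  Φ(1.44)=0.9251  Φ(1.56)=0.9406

(0.9928, 2.7312)

Lower: z₀ + z₁ = -0.337 + (-1.960) = -2.297; 1 − a(z₀+z₁) = 1 − (0.052)(-2.297) = 1.1194; argument = -0.337 + (-2.297)/1.1194 = -2.3889 → -2.39.
α₁ = Φ(-2.39) = 0.0084; rank = round(250 × 0.0084) = 2; θ*₍2₎ = 0.9928.
Upper: z₀ + z₂ = 1.623; 1 − a(z₀+z₂) = 0.9156; argument = 1.4356 → 1.44; α₂ = 0.9251; rank = 231; θ*₍231₎ = 2.7312.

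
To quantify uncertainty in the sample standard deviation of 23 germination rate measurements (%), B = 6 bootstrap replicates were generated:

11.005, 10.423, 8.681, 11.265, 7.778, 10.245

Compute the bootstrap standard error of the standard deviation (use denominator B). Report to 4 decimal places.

Bootstrap SE is the standard deviation of the 6 replicate standard deviations.
Mean of replicates: (11.005 + 10.423 + 8.681 + 11.265 + 7.778 + 10.245) / 6 = 59.39700 / 6 = 9.89950
Sum of squared deviations: (+1.10550)² + (+0.52350)² + (−1.21850)² + (+1.36550)² + (−2.12150)² + (+0.34550)² = 9.46565
Variance = 9.46565 / 6 = 1.57761
SE* = √1.57761

SE* = 1.2560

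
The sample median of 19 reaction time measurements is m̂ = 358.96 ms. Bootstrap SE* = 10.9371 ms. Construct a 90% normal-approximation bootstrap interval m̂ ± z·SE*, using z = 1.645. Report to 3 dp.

Margin = 1.645 × 10.9371 = 17.9915
Interval: 358.96 ± 17.9915

(340.968, 376.952)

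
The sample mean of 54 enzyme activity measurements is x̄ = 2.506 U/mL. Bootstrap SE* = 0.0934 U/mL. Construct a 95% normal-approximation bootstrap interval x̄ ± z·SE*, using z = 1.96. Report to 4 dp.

(2.3229, 2.6891)

Margin = 1.96 × 0.0934 = 0.18306
Interval: 2.506 ± 0.18306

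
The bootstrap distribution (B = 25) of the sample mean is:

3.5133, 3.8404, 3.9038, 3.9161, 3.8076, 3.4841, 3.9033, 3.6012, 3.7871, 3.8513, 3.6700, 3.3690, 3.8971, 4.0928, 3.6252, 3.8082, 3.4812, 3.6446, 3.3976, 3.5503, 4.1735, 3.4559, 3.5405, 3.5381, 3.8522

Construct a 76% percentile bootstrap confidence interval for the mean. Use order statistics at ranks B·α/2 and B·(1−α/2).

Sorted replicates: 3.3690, 3.3976, 3.4559, 3.4812, 3.4841, 3.5133, 3.5381, 3.5405, 3.5503, 3.6012, 3.6252, 3.6446, 3.6700, 3.7871, 3.8076, 3.8082, 3.8404, 3.8513, 3.8522, 3.8971, 3.9033, 3.9038, 3.9161, 4.0928, 4.1735
α = 0.24; lower rank = 25 × 0.120 = 3; upper rank = 25 × 0.880 = 22.
The 3rd smallest replicate is 3.4559; the 22nd is 3.9038.

(3.4559, 3.9038)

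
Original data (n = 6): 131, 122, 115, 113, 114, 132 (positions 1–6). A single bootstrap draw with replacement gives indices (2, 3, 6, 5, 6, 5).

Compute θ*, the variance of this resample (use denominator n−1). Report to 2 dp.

θ* = 75.10

Resample values: 122, 115, 132, 114, 132, 114.
Mean = 121.5000; sum of squared deviations = 375.5000
s² = 375.5000 / 5 = 75.1000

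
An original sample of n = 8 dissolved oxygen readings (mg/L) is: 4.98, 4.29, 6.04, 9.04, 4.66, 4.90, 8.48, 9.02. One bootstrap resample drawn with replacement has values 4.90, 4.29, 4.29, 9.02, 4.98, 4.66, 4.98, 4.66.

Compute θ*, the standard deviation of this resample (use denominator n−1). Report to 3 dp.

Mean = 5.2225; sum of squared deviations = 17.0145
s² = 17.0145 / 7 = 2.4306
s = √2.4306 = 1.559

θ* = 1.559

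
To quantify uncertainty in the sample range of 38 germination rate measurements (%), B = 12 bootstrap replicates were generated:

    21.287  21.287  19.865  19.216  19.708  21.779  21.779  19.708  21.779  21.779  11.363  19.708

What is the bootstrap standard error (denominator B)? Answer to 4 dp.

Bootstrap SE is the standard deviation of the 12 replicate ranges.
Mean of replicates: (21.287 + 21.287 + 19.865 + 19.216 + 19.708 + 21.779 + 21.779 + 19.708 + 21.779 + 21.779 + 11.363 + 19.708) / 12 = 239.25800 / 12 = 19.93817
Sum of squared deviations: (+1.34883)² + (+1.34883)² + (−0.07317)² + (−0.72217)² + (−0.23017)² + (+1.84083)² + (+1.84083)² + (−0.23017)² + (+1.84083)² + (+1.84083)² + (−8.57517)² + (−0.23017)² = 91.41266
Variance = 91.41266 / 12 = 7.61772
SE* = √7.61772

SE* = 2.7600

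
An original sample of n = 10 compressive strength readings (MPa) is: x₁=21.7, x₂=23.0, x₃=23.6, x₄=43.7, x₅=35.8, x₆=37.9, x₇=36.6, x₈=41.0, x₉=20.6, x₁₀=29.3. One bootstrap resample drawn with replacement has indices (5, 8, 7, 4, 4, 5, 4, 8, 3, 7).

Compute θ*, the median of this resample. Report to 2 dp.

Resample values: 35.8, 41.0, 36.6, 43.7, 43.7, 35.8, 43.7, 41.0, 23.6, 36.6.
Sorted: 23.6, 35.8, 35.8, 36.6, 36.6, 41.0, 41.0, 43.7, 43.7, 43.7
Median = average of the two middle values = 38.80

θ* = 38.80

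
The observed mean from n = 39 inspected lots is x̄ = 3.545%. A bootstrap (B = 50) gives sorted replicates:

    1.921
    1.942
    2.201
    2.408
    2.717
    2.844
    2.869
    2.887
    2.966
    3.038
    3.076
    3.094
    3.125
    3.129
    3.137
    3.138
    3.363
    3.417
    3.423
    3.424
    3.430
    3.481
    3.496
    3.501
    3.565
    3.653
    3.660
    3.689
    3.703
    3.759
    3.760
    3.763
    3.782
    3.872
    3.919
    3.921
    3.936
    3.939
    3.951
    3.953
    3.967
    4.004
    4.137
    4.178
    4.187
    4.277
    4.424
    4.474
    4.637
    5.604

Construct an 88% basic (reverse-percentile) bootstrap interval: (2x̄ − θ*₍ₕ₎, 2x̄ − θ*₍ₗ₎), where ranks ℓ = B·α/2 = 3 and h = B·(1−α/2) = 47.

Percentile endpoints at ranks 3 and 47: θ*₍3₎ = 2.201, θ*₍47₎ = 4.424.
Basic interval reflects these around x̄:
  lower = 2 × 3.545 − 4.424 = 2.666
  upper = 2 × 3.545 − 2.201 = 4.889

(2.666, 4.889)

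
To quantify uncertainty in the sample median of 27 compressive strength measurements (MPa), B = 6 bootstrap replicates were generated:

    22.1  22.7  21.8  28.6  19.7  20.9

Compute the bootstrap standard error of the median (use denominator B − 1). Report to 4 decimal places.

Bootstrap SE is the standard deviation of the 6 replicate medians.
Mean of replicates: (22.1 + 22.7 + 21.8 + 28.6 + 19.7 + 20.9) / 6 = 135.80000 / 6 = 22.63333
Sum of squared deviations: (−0.53333)² + (+0.06667)² + (−0.83333)² + (+5.96667)² + (−2.93333)² + (−1.73333)² = 48.19333
Variance = 48.19333 / 5 = 9.63867
SE* = √9.63867

SE* = 3.1046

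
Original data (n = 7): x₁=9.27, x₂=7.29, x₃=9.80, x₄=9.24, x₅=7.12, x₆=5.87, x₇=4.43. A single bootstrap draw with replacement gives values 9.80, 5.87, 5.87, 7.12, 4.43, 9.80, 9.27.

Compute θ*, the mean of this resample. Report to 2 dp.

θ* = 7.45

Mean = (9.80 + 5.87 + 5.87 + 7.12 + 4.43 + 9.80 + 9.27) / 7 = 52.160 / 7 = 7.45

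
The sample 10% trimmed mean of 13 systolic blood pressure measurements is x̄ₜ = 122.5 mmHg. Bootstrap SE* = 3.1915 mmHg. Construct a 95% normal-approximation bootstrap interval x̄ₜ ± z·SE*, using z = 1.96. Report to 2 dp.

Margin = 1.96 × 3.1915 = 6.255
Interval: 122.5 ± 6.255

(116.24, 128.76)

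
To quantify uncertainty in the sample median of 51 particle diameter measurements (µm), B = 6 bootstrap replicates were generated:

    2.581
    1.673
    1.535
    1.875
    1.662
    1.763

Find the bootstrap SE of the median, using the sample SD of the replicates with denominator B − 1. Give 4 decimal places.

SE* = 0.3764

Bootstrap SE is the standard deviation of the 6 replicate medians.
Mean of replicates: (2.581 + 1.673 + 1.535 + 1.875 + 1.662 + 1.763) / 6 = 11.08900 / 6 = 1.84817
Sum of squared deviations: (+0.73283)² + (−0.17517)² + (−0.31317)² + (+0.02683)² + (−0.18617)² + (−0.08517)² = 0.70843
Variance = 0.70843 / 5 = 0.14169
SE* = √0.14169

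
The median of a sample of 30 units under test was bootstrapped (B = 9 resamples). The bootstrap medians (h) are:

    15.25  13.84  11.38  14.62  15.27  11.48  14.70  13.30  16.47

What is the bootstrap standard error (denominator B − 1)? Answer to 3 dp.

Bootstrap SE is the standard deviation of the 9 replicate medians.
Mean of replicates: (15.25 + 13.84 + 11.38 + 14.62 + 15.27 + 11.48 + 14.70 + 13.30 + 16.47) / 9 = 126.3100 / 9 = 14.0344
Sum of squared deviations: (+1.2156)² + (−0.1944)² + (−2.6544)² + (+0.5856)² + (+1.2356)² + (−2.5544)² + (+0.6656)² + (−0.7344)² + (+2.4356)² = 23.8704
Variance = 23.8704 / 8 = 2.9838
SE* = √2.9838

SE* = 1.727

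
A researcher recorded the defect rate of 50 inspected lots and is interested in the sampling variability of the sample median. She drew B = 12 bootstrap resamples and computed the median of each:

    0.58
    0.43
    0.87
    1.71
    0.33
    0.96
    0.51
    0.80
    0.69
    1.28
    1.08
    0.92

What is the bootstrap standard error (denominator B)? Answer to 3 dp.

Bootstrap SE is the standard deviation of the 12 replicate medians.
Mean of replicates: (0.58 + 0.43 + 0.87 + 1.71 + 0.33 + 0.96 + 0.51 + 0.80 + 0.69 + 1.28 + 1.08 + 0.92) / 12 = 10.1600 / 12 = 0.8467
Sum of squared deviations: (−0.2667)² + (−0.4167)² + (+0.0233)² + (+0.8633)² + (−0.5167)² + (+0.1133)² + (−0.3367)² + (−0.0467)² + (−0.1567)² + (+0.4333)² + (+0.2333)² + (+0.0733)² = 1.6581
Variance = 1.6581 / 12 = 0.1382
SE* = √0.1382

SE* = 0.372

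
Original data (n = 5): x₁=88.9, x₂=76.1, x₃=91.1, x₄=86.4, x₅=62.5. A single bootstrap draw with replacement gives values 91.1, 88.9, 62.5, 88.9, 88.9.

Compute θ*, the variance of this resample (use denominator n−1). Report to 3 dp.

Mean = 84.0600; sum of squared deviations = 584.6720
s² = 584.6720 / 4 = 146.1680

θ* = 146.168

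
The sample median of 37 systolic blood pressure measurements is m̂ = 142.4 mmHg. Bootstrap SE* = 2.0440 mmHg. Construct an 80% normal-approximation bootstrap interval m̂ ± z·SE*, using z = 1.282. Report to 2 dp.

(139.78, 145.02)

Margin = 1.282 × 2.0440 = 2.620
Interval: 142.4 ± 2.620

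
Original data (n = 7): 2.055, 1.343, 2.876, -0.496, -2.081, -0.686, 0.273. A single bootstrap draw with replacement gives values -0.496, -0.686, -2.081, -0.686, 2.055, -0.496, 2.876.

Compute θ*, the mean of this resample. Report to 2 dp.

θ* = 0.07

Mean = ((-0.496) + (-0.686) + (-2.081) + (-0.686) + 2.055 + (-0.496) + 2.876) / 7 = 0.4860 / 7 = 0.07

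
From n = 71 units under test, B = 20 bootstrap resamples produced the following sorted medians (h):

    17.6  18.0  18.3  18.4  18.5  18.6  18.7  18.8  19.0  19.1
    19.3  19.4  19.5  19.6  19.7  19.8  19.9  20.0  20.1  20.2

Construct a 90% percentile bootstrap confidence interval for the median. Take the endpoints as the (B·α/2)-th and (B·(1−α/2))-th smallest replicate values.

(17.6, 20.1)

α = 0.10; lower rank = 20 × 0.050 = 1; upper rank = 20 × 0.950 = 19.
The 1st smallest replicate is 17.6; the 19th is 20.1.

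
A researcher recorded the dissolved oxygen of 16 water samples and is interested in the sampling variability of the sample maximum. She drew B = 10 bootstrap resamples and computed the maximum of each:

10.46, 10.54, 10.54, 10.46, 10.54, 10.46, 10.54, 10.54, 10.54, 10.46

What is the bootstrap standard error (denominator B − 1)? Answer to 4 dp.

SE* = 0.0413

Bootstrap SE is the standard deviation of the 10 replicate maximums.
Mean of replicates: (10.46 + 10.54 + 10.54 + 10.46 + 10.54 + 10.46 + 10.54 + 10.54 + 10.54 + 10.46) / 10 = 105.080000 / 10 = 10.508000
Sum of squared deviations: (−0.048000)² + (+0.032000)² + (+0.032000)² + (−0.048000)² + (+0.032000)² + (−0.048000)² + (+0.032000)² + (+0.032000)² + (+0.032000)² + (−0.048000)² = 0.015360
Variance = 0.015360 / 9 = 0.001707
SE* = √0.001707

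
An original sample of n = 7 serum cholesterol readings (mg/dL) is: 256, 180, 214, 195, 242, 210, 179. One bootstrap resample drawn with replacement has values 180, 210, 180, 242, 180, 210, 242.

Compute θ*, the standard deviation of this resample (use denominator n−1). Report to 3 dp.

Mean = 206.2857; sum of squared deviations = 4651.4286
s² = 4651.4286 / 6 = 775.2381
s = √775.2381 = 27.843

θ* = 27.843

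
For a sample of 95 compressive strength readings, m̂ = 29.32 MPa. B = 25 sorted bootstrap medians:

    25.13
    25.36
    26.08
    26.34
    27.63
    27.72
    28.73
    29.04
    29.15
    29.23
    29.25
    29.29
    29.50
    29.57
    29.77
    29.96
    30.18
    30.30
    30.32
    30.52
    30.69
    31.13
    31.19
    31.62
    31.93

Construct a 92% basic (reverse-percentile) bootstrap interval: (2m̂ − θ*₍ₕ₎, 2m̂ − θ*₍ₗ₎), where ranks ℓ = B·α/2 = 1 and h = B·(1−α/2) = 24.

(27.02, 33.51)

Percentile endpoints at ranks 1 and 24: θ*₍1₎ = 25.13, θ*₍24₎ = 31.62.
Basic interval reflects these around m̂:
  lower = 2 × 29.32 − 31.62 = 27.02
  upper = 2 × 29.32 − 25.13 = 33.51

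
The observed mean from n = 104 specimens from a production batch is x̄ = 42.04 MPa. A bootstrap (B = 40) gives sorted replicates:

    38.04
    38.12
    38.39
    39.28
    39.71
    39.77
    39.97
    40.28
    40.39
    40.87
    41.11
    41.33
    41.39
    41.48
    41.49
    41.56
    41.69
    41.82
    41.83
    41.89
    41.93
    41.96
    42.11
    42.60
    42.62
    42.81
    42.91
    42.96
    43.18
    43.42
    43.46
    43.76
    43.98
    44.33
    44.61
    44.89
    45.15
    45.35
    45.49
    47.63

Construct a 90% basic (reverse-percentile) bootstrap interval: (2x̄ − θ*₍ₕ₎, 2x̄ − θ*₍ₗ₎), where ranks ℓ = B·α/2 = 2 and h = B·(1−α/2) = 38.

(38.73, 45.96)

Percentile endpoints at ranks 2 and 38: θ*₍2₎ = 38.12, θ*₍38₎ = 45.35.
Basic interval reflects these around x̄:
  lower = 2 × 42.04 − 45.35 = 38.73
  upper = 2 × 42.04 − 38.12 = 45.96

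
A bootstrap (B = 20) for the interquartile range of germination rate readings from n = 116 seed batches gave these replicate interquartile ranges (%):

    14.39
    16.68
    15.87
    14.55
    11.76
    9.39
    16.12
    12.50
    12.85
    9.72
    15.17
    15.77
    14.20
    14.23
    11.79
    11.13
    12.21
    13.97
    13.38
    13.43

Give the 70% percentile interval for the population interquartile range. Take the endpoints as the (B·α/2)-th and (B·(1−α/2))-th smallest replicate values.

(11.13, 15.77)

Sorted replicates: 9.39, 9.72, 11.13, 11.76, 11.79, 12.21, 12.50, 12.85, 13.38, 13.43, 13.97, 14.20, 14.23, 14.39, 14.55, 15.17, 15.77, 15.87, 16.12, 16.68
α = 0.30; lower rank = 20 × 0.150 = 3; upper rank = 20 × 0.850 = 17.
The 3rd smallest replicate is 11.13; the 17th is 15.77.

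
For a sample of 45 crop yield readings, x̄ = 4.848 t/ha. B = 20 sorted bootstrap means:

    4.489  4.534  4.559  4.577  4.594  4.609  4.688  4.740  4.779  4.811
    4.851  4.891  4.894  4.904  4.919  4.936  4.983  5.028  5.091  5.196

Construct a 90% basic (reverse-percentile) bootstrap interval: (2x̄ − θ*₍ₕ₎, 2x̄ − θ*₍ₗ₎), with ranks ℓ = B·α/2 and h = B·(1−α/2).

(4.605, 5.207)

Percentile endpoints at ranks 1 and 19: θ*₍1₎ = 4.489, θ*₍19₎ = 5.091.
Basic interval reflects these around x̄:
  lower = 2 × 4.848 − 5.091 = 4.605
  upper = 2 × 4.848 − 4.489 = 5.207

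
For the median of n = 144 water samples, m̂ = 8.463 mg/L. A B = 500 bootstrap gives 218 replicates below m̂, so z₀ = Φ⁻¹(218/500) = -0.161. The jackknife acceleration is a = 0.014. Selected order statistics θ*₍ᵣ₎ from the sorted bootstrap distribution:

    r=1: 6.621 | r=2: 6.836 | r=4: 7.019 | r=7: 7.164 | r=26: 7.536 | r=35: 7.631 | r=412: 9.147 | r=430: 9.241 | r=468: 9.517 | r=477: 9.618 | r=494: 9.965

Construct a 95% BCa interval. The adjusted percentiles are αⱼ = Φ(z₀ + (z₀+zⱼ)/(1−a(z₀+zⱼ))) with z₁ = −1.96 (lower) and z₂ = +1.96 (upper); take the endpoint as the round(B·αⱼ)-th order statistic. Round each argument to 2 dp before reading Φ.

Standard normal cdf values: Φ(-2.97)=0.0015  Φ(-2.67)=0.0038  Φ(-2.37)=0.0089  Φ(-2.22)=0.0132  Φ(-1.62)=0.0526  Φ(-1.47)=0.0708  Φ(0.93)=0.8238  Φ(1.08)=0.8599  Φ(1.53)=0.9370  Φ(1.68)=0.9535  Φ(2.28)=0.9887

(7.164, 9.618)

Lower: z₀ + z₁ = -0.161 + (-1.960) = -2.121; 1 − a(z₀+z₁) = 1 − (0.014)(-2.121) = 1.0297; argument = -0.161 + (-2.121)/1.0297 = -2.2208 → -2.22.
α₁ = Φ(-2.22) = 0.0132; rank = round(500 × 0.0132) = 7; θ*₍7₎ = 7.164.
Upper: z₀ + z₂ = 1.799; 1 − a(z₀+z₂) = 0.9748; argument = 1.6845 → 1.68; α₂ = 0.9535; rank = 477; θ*₍477₎ = 9.618.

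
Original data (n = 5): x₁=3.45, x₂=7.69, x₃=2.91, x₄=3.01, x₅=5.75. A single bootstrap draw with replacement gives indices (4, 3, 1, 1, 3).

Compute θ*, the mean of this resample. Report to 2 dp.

θ* = 3.15

Resample values: 3.01, 2.91, 3.45, 3.45, 2.91.
Mean = (3.01 + 2.91 + 3.45 + 3.45 + 2.91) / 5 = 15.730 / 5 = 3.15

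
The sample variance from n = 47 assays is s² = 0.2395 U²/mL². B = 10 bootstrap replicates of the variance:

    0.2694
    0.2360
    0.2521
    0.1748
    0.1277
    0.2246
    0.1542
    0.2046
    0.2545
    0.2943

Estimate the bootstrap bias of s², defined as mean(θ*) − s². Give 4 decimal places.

bias = −0.0203

mean(θ*) = (0.2694 + 0.2360 + 0.2521 + 0.1748 + 0.1277 + 0.2246 + 0.1542 + 0.2046 + 0.2545 + 0.2943) / 10 = 0.21922
bias = 0.21922 − 0.2395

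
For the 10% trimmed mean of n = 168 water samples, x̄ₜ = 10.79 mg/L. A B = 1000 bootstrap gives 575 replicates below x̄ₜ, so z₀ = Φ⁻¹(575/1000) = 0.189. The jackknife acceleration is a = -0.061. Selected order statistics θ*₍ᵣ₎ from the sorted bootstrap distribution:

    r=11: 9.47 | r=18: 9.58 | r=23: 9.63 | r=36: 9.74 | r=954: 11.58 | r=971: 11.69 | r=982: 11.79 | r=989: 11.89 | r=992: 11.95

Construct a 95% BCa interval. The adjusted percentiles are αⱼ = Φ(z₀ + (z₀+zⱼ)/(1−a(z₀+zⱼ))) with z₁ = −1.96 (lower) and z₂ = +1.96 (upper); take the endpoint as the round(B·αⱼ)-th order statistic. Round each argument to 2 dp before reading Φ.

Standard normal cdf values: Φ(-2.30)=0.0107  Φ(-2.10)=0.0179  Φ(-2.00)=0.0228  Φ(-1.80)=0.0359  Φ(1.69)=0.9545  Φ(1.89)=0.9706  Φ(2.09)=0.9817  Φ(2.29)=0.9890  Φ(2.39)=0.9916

Lower: z₀ + z₁ = 0.189 + (-1.960) = -1.771; 1 − a(z₀+z₁) = 1 − (-0.061)(-1.771) = 0.8920; argument = 0.189 + (-1.771)/0.8920 = -1.7965 → -1.80.
α₁ = Φ(-1.80) = 0.0359; rank = round(1000 × 0.0359) = 36; θ*₍36₎ = 9.74.
Upper: z₀ + z₂ = 2.149; 1 − a(z₀+z₂) = 1.1311; argument = 2.0889 → 2.09; α₂ = 0.9817; rank = 982; θ*₍982₎ = 11.79.

(9.74, 11.79)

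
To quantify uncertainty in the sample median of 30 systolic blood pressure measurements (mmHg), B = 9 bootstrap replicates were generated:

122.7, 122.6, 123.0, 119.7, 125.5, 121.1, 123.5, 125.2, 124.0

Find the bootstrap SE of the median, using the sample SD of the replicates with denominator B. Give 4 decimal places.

Bootstrap SE is the standard deviation of the 9 replicate medians.
Mean of replicates: (122.7 + 122.6 + 123.0 + 119.7 + 125.5 + 121.1 + 123.5 + 125.2 + 124.0) / 9 = 1107.30000 / 9 = 123.03333
Sum of squared deviations: (−0.33333)² + (−0.43333)² + (−0.03333)² + (−3.33333)² + (+2.46667)² + (−1.93333)² + (+0.46667)² + (+2.16667)² + (+0.96667)² = 27.08000
Variance = 27.08000 / 9 = 3.00889
SE* = √3.00889

SE* = 1.7346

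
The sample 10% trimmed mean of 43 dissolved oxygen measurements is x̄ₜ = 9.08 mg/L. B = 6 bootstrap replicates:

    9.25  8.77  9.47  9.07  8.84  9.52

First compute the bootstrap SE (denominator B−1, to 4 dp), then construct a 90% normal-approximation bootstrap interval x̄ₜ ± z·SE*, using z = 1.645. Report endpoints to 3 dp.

(8.562, 9.598)

Mean of replicates = 9.1533; sum of squared deviations = 0.4961; SE* = √(0.4961/5) = 0.3150
Margin = 1.645 × 0.3150 = 0.5182
Interval: 9.08 ± 0.5182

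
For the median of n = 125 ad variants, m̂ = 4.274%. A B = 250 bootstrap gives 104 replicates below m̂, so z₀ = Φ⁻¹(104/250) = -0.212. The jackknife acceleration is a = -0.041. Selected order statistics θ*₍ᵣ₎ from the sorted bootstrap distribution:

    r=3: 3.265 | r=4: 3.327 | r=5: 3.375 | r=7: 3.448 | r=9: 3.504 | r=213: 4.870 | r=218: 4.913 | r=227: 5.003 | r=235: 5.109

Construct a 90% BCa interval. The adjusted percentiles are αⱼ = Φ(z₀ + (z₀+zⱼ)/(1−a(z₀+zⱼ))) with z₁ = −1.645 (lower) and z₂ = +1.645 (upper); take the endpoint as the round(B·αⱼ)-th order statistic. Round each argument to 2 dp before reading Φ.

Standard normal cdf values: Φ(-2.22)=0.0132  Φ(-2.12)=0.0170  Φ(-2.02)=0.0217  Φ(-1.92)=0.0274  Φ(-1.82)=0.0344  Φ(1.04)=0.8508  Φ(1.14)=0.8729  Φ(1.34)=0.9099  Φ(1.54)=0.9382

Lower: z₀ + z₁ = -0.212 + (-1.645) = -1.857; 1 − a(z₀+z₁) = 1 − (-0.041)(-1.857) = 0.9239; argument = -0.212 + (-1.857)/0.9239 = -2.2220 → -2.22.
α₁ = Φ(-2.22) = 0.0132; rank = round(250 × 0.0132) = 3; θ*₍3₎ = 3.265.
Upper: z₀ + z₂ = 1.433; 1 − a(z₀+z₂) = 1.0588; argument = 1.1415 → 1.14; α₂ = 0.8729; rank = 218; θ*₍218₎ = 4.913.

(3.265, 4.913)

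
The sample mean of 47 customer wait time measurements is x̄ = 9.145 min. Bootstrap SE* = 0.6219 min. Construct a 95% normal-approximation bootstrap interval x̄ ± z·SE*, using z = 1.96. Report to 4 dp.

Margin = 1.96 × 0.6219 = 1.21892
Interval: 9.145 ± 1.21892

(7.9261, 10.3639)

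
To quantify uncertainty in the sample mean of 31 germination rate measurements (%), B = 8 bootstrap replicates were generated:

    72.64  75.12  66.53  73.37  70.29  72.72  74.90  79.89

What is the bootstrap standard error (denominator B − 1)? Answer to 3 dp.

Bootstrap SE is the standard deviation of the 8 replicate means.
Mean of replicates: (72.64 + 75.12 + 66.53 + 73.37 + 70.29 + 72.72 + 74.90 + 79.89) / 8 = 585.4600 / 8 = 73.1825
Sum of squared deviations: (−0.5425)² + (+1.9375)² + (−6.6525)² + (+0.1875)² + (−2.8925)² + (−0.4625)² + (+1.7175)² + (+6.7075)² = 104.8599
Variance = 104.8599 / 7 = 14.9800
SE* = √14.9800

SE* = 3.870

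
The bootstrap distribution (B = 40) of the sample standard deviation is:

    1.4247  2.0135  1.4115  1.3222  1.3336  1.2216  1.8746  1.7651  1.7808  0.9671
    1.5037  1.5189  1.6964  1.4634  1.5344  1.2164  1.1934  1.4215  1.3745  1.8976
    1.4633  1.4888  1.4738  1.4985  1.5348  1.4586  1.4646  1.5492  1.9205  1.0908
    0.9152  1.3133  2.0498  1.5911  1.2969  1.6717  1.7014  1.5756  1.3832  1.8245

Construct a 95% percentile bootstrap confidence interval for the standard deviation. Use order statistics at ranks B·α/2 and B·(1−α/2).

(0.9152, 2.0135)

Sorted replicates: 0.9152, 0.9671, 1.0908, 1.1934, 1.2164, 1.2216, 1.2969, 1.3133, 1.3222, 1.3336, 1.3745, 1.3832, 1.4115, 1.4215, 1.4247, 1.4586, 1.4633, 1.4634, 1.4646, 1.4738, 1.4888, 1.4985, 1.5037, 1.5189, 1.5344, 1.5348, 1.5492, 1.5756, 1.5911, 1.6717, 1.6964, 1.7014, 1.7651, 1.7808, 1.8245, 1.8746, 1.8976, 1.9205, 2.0135, 2.0498
α = 0.05; lower rank = 40 × 0.025 = 1; upper rank = 40 × 0.975 = 39.
The 1st smallest replicate is 0.9152; the 39th is 2.0135.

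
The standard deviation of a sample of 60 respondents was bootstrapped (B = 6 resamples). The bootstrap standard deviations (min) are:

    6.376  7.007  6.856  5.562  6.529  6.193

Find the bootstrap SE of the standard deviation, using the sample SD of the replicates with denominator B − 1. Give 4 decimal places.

Bootstrap SE is the standard deviation of the 6 replicate standard deviations.
Mean of replicates: (6.376 + 7.007 + 6.856 + 5.562 + 6.529 + 6.193) / 6 = 38.52300 / 6 = 6.42050
Sum of squared deviations: (−0.04450)² + (+0.58650)² + (+0.43550)² + (−0.85850)² + (+0.10850)² + (−0.22750)² = 1.33617
Variance = 1.33617 / 5 = 0.26723
SE* = √0.26723

SE* = 0.5169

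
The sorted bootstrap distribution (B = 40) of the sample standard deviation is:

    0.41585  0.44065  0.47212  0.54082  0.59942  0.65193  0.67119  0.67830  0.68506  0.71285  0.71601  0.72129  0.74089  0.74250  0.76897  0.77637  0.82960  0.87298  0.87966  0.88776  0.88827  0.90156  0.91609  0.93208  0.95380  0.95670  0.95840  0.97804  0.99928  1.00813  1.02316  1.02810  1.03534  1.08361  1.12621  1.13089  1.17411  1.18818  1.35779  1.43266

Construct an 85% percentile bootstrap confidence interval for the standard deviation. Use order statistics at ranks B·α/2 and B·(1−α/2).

α = 0.15; lower rank = 40 × 0.075 = 3; upper rank = 40 × 0.925 = 37.
The 3rd smallest replicate is 0.47212; the 37th is 1.17411.

(0.47212, 1.17411)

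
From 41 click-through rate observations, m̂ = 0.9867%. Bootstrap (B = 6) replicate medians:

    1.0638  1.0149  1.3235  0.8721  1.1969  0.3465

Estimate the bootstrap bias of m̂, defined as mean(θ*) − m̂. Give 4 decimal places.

mean(θ*) = (1.0638 + 1.0149 + 1.3235 + 0.8721 + 1.1969 + 0.3465) / 6 = 0.96962
bias = 0.96962 − 0.9867

bias = −0.0171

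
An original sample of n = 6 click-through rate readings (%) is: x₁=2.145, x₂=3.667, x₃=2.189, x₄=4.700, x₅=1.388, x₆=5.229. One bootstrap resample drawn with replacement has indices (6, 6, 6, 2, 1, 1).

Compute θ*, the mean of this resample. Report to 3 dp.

θ* = 3.941

Resample values: 5.229, 5.229, 5.229, 3.667, 2.145, 2.145.
Mean = (5.229 + 5.229 + 5.229 + 3.667 + 2.145 + 2.145) / 6 = 23.6440 / 6 = 3.941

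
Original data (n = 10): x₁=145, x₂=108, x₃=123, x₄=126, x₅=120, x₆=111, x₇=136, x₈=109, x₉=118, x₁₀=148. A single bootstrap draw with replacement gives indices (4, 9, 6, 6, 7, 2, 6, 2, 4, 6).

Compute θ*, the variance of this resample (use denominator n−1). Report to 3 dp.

Resample values: 126, 118, 111, 111, 136, 108, 111, 108, 126, 111.
Mean = 116.6000; sum of squared deviations = 828.4000
s² = 828.4000 / 9 = 92.0444

θ* = 92.044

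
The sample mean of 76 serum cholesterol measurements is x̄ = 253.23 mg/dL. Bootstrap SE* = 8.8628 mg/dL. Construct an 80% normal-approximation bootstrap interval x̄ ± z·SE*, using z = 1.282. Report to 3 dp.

(241.868, 264.592)

Margin = 1.282 × 8.8628 = 11.3621
Interval: 253.23 ± 11.3621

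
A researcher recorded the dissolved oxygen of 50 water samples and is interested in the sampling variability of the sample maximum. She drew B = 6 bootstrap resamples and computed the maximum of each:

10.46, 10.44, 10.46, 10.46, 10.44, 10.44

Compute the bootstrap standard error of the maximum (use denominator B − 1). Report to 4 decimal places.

SE* = 0.0110

Bootstrap SE is the standard deviation of the 6 replicate maximums.
Mean of replicates: (10.46 + 10.44 + 10.46 + 10.46 + 10.44 + 10.44) / 6 = 62.70000 / 6 = 10.45000
Sum of squared deviations: (+0.01000)² + (−0.01000)² + (+0.01000)² + (+0.01000)² + (−0.01000)² + (−0.01000)² = 0.00060
Variance = 0.00060 / 5 = 0.00012
SE* = √0.00012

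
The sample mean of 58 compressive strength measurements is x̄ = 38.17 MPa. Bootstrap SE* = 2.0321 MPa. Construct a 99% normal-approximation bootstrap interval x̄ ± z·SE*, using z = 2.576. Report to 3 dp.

(32.935, 43.405)

Margin = 2.576 × 2.0321 = 5.2347
Interval: 38.17 ± 5.2347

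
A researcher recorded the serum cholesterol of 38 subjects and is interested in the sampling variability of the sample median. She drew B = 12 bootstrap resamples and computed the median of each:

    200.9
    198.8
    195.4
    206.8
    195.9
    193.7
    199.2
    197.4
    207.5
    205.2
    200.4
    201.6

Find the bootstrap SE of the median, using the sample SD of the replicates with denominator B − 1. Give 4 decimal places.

Bootstrap SE is the standard deviation of the 12 replicate medians.
Mean of replicates: (200.9 + 198.8 + 195.4 + 206.8 + 195.9 + 193.7 + 199.2 + 197.4 + 207.5 + 205.2 + 200.4 + 201.6) / 12 = 2402.80000 / 12 = 200.23333
Sum of squared deviations: (+0.66667)² + (−1.43333)² + (−4.83333)² + (+6.56667)² + (−4.33333)² + (−6.53333)² + (−1.03333)² + (−2.83333)² + (+7.26667)² + (+4.96667)² + (+0.16667)² + (+1.36667)² = 218.90667
Variance = 218.90667 / 11 = 19.90061
SE* = √19.90061

SE* = 4.4610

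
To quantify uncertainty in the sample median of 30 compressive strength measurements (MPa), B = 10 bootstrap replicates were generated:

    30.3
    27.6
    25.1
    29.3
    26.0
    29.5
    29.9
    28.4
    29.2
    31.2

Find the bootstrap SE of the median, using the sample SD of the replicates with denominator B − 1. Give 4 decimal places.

Bootstrap SE is the standard deviation of the 10 replicate medians.
Mean of replicates: (30.3 + 27.6 + 25.1 + 29.3 + 26.0 + 29.5 + 29.9 + 28.4 + 29.2 + 31.2) / 10 = 286.50000 / 10 = 28.65000
Sum of squared deviations: (+1.65000)² + (−1.05000)² + (−3.55000)² + (+0.65000)² + (−2.65000)² + (+0.85000)² + (+1.25000)² + (−0.25000)² + (+0.55000)² + (+2.55000)² = 33.02500
Variance = 33.02500 / 9 = 3.66944
SE* = √3.66944

SE* = 1.9156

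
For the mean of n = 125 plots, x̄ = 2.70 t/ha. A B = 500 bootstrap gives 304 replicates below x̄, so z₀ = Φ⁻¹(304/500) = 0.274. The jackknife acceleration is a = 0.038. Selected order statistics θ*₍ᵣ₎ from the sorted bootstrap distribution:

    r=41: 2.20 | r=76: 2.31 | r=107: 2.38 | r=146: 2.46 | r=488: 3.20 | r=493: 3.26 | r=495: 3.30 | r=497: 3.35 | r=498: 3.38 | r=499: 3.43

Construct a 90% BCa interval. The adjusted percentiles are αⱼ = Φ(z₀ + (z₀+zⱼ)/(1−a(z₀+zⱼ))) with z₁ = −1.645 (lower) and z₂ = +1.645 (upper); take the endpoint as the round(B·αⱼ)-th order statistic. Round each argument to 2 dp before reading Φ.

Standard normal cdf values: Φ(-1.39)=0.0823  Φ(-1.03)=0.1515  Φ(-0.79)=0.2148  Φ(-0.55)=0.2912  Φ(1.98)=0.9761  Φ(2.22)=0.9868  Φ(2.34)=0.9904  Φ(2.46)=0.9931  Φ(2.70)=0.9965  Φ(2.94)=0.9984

Lower: z₀ + z₁ = 0.274 + (-1.645) = -1.371; 1 − a(z₀+z₁) = 1 − (0.038)(-1.371) = 1.0521; argument = 0.274 + (-1.371)/1.0521 = -1.0291 → -1.03.
α₁ = Φ(-1.03) = 0.1515; rank = round(500 × 0.1515) = 76; θ*₍76₎ = 2.31.
Upper: z₀ + z₂ = 1.919; 1 − a(z₀+z₂) = 0.9271; argument = 2.3439 → 2.34; α₂ = 0.9904; rank = 495; θ*₍495₎ = 3.30.

(2.31, 3.30)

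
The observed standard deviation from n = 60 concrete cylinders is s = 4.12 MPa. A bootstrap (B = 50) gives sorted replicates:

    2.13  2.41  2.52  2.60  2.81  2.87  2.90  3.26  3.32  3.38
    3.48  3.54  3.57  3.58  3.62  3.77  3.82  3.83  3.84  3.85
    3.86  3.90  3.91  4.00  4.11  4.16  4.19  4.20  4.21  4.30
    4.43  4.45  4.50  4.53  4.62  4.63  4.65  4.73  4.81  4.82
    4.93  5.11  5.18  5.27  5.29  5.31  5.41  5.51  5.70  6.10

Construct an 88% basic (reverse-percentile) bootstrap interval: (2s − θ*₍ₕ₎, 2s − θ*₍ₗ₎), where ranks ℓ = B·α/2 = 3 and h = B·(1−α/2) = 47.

(2.83, 5.72)

Percentile endpoints at ranks 3 and 47: θ*₍3₎ = 2.52, θ*₍47₎ = 5.41.
Basic interval reflects these around s:
  lower = 2 × 4.12 − 5.41 = 2.83
  upper = 2 × 4.12 − 2.52 = 5.72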